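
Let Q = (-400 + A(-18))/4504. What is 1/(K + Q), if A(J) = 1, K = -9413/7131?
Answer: -32118024/45241421 ≈ -0.70992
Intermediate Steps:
K = -9413/7131 (K = -9413*1/7131 = -9413/7131 ≈ -1.3200)
Q = -399/4504 (Q = (-400 + 1)/4504 = -399*1/4504 = -399/4504 ≈ -0.088588)
1/(K + Q) = 1/(-9413/7131 - 399/4504) = 1/(-45241421/32118024) = -32118024/45241421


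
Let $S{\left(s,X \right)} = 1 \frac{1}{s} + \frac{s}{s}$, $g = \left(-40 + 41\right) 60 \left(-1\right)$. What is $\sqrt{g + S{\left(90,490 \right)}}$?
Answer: $\frac{i \sqrt{53090}}{30} \approx 7.6804 i$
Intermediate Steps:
$g = -60$ ($g = 1 \cdot 60 \left(-1\right) = 60 \left(-1\right) = -60$)
$S{\left(s,X \right)} = 1 + \frac{1}{s}$ ($S{\left(s,X \right)} = \frac{1}{s} + 1 = 1 + \frac{1}{s}$)
$\sqrt{g + S{\left(90,490 \right)}} = \sqrt{-60 + \frac{1 + 90}{90}} = \sqrt{-60 + \frac{1}{90} \cdot 91} = \sqrt{-60 + \frac{91}{90}} = \sqrt{- \frac{5309}{90}} = \frac{i \sqrt{53090}}{30}$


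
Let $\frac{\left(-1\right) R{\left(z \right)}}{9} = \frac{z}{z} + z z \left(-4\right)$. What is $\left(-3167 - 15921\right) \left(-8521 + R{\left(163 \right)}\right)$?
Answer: $-18094545952$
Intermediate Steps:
$R{\left(z \right)} = -9 + 36 z^{2}$ ($R{\left(z \right)} = - 9 \left(\frac{z}{z} + z z \left(-4\right)\right) = - 9 \left(1 + z \left(- 4 z\right)\right) = - 9 \left(1 - 4 z^{2}\right) = -9 + 36 z^{2}$)
$\left(-3167 - 15921\right) \left(-8521 + R{\left(163 \right)}\right) = \left(-3167 - 15921\right) \left(-8521 - \left(9 - 36 \cdot 163^{2}\right)\right) = - 19088 \left(-8521 + \left(-9 + 36 \cdot 26569\right)\right) = - 19088 \left(-8521 + \left(-9 + 956484\right)\right) = - 19088 \left(-8521 + 956475\right) = \left(-19088\right) 947954 = -18094545952$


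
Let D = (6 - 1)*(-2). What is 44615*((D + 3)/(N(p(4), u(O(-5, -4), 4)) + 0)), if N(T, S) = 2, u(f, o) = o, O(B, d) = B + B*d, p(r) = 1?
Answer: -312305/2 ≈ -1.5615e+5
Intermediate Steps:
D = -10 (D = 5*(-2) = -10)
44615*((D + 3)/(N(p(4), u(O(-5, -4), 4)) + 0)) = 44615*((-10 + 3)/(2 + 0)) = 44615*(-7/2) = -312305/2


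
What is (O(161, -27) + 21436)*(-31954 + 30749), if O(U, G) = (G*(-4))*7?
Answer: -26741360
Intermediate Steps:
O(U, G) = -28*G (O(U, G) = -4*G*7 = -28*G)
(O(161, -27) + 21436)*(-31954 + 30749) = (-28*(-27) + 21436)*(-31954 + 30749) = (756 + 21436)*(-1205) = 22192*(-1205) = -26741360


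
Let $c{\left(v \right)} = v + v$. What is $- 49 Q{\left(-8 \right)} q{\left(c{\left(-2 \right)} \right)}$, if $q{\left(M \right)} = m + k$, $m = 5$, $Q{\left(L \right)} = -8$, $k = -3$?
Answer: $784$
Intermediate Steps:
$c{\left(v \right)} = 2 v$
$q{\left(M \right)} = 2$ ($q{\left(M \right)} = 5 - 3 = 2$)
$- 49 Q{\left(-8 \right)} q{\left(c{\left(-2 \right)} \right)} = \left(-49\right) \left(-8\right) 2 = 392 \cdot 2 = 784$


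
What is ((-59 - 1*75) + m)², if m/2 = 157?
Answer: 32400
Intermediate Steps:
m = 314 (m = 2*157 = 314)
((-59 - 1*75) + m)² = ((-59 - 1*75) + 314)² = ((-59 - 75) + 314)² = (-134 + 314)² = 180² = 32400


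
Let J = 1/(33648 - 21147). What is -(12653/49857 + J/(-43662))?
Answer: -2302081160143/9070960343778 ≈ -0.25379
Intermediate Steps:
J = 1/12501 ≈ 7.9994e-5
-(12653/49857 + J/(-43662)) = -(12653/49857 + (1/12501)/(-43662)) = -(12653*(1/49857) + (1/12501)*(-1/43662)) = -(12653/49857 - 1/545818662) = -1*2302081160143/9070960343778 = -2302081160143/9070960343778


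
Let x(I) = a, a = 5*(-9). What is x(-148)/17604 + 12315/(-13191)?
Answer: -8051365/8600532 ≈ -0.93615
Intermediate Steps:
a = -45
x(I) = -45
x(-148)/17604 + 12315/(-13191) = -45/17604 + 12315/(-13191) = -45*1/17604 + 12315*(-1/13191) = -5/1956 - 4105/4397 = -8051365/8600532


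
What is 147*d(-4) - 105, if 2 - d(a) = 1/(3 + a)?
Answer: 336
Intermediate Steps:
d(a) = 2 - 1/(3 + a)
147*d(-4) - 105 = 147*((5 + 2*(-4))/(3 - 4)) - 105 = 147*((5 - 8)/(-1)) - 105 = 147*(-1*(-3)) - 105 = 147*3 - 105 = 441 - 105 = 336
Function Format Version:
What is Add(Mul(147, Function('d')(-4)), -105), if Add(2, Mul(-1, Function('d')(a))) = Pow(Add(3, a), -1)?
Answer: 336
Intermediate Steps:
Function('d')(a) = Add(2, Mul(-1, Pow(Add(3, a), -1)))
Add(Mul(147, Function('d')(-4)), -105) = Add(Mul(147, Mul(Pow(Add(3, -4), -1), Add(5, Mul(2, -4)))), -105) = Add(Mul(147, Mul(Pow(-1, -1), Add(5, -8))), -105) = Add(Mul(147, Mul(-1, -3)), -105) = Add(Mul(147, 3), -105) = Add(441, -105) = 336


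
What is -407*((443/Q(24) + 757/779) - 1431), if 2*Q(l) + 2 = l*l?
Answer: 3170337489/5453 ≈ 5.8139e+5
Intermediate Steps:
Q(l) = -1 + l**2/2 (Q(l) = -1 + (l*l)/2 = -1 + l**2/2)
-407*((443/Q(24) + 757/779) - 1431) = -407*((443/(-1 + (1/2)*24**2) + 757/779) - 1431) = -407*((443/(-1 + (1/2)*576) + 757*(1/779)) - 1431) = -407*((443/(-1 + 288) + 757/779) - 1431) = -407*((443/287 + 757/779) - 1431) = -407*(13716/5453 - 1431) = -407*(-7789527/5453) = 3170337489/5453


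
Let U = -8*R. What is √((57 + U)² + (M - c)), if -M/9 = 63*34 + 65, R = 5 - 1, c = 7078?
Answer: 6*I*√731 ≈ 162.22*I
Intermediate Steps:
R = 4
M = -19863 (M = -9*(63*34 + 65) = -9*(2142 + 65) = -9*2207 = -19863)
U = -32 (U = -8*4 = -32)
√((57 + U)² + (M - c)) = √((57 - 32)² + (-19863 - 1*7078)) = √(25² + (-19863 - 7078)) = √(625 - 26941) = √(-26316) = 6*I*√731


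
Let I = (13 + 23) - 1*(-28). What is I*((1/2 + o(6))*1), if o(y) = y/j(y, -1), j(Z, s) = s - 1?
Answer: -160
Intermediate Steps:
j(Z, s) = -1 + s
o(y) = -y/2 (o(y) = y/(-1 - 1) = y/(-2) = y*(-½) = -y/2)
I = 64 (I = 36 + 28 = 64)
I*((1/2 + o(6))*1) = 64*((1/2 - ½*6)*1) = 64*((1*(½) - 3)*1) = 64*((½ - 3)*1) = 64*(-5/2*1) = 64*(-5/2) = -160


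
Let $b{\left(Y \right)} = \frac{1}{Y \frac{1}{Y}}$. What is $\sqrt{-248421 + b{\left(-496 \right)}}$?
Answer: $2 i \sqrt{62105} \approx 498.42 i$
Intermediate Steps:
$b{\left(Y \right)} = 1$ ($b{\left(Y \right)} = 1^{-1} = 1$)
$\sqrt{-248421 + b{\left(-496 \right)}} = \sqrt{-248421 + 1} = \sqrt{-248420} = 2 i \sqrt{62105}$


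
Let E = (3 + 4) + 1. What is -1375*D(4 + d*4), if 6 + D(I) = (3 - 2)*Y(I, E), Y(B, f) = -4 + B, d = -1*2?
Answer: 19250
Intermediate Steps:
d = -2
E = 8 (E = 7 + 1 = 8)
D(I) = -10 + I (D(I) = -6 + (3 - 2)*(-4 + I) = -6 + 1*(-4 + I) = -6 + (-4 + I) = -10 + I)
-1375*D(4 + d*4) = -1375*(-10 + (4 - 2*4)) = -1375*(-10 + (4 - 8)) = -1375*(-10 - 4) = -1375*(-14) = 19250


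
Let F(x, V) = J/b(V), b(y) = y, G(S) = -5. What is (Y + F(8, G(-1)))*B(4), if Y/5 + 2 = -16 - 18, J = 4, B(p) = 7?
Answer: -6328/5 ≈ -1265.6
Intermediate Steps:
F(x, V) = 4/V
Y = -180 (Y = -10 + 5*(-16 - 18) = -10 + 5*(-34) = -10 - 170 = -180)
(Y + F(8, G(-1)))*B(4) = (-180 + 4/(-5))*7 = (-180 + 4*(-1/5))*7 = (-180 - 4/5)*7 = -904/5*7 = -6328/5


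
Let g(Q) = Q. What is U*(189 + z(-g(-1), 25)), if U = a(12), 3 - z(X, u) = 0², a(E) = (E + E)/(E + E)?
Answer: 192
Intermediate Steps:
a(E) = 1 (a(E) = (2*E)/((2*E)) = (2*E)*(1/(2*E)) = 1)
z(X, u) = 3 (z(X, u) = 3 - 1*0² = 3 - 1*0 = 3 + 0 = 3)
U = 1
U*(189 + z(-g(-1), 25)) = 1*(189 + 3) = 1*192 = 192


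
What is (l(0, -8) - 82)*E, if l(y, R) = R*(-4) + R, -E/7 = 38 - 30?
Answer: 3248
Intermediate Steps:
E = -56 (E = -7*(38 - 30) = -7*8 = -56)
l(y, R) = -3*R (l(y, R) = -4*R + R = -3*R)
(l(0, -8) - 82)*E = (-3*(-8) - 82)*(-56) = (24 - 82)*(-56) = -58*(-56) = 3248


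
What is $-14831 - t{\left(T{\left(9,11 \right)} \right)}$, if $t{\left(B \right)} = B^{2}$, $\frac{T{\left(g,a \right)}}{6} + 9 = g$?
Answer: $-14831$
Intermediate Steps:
$T{\left(g,a \right)} = -54 + 6 g$
$-14831 - t{\left(T{\left(9,11 \right)} \right)} = -14831 - \left(-54 + 6 \cdot 9\right)^{2} = -14831 - \left(-54 + 54\right)^{2} = -14831 - 0^{2} = -14831 - 0 = -14831 + 0 = -14831$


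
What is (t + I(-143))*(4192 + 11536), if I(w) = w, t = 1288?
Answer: 18008560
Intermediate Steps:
(t + I(-143))*(4192 + 11536) = (1288 - 143)*(4192 + 11536) = 1145*15728 = 18008560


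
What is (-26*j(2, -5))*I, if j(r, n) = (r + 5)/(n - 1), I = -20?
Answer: -1820/3 ≈ -606.67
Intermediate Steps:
j(r, n) = (5 + r)/(-1 + n)
(-26*j(2, -5))*I = -26*(5 + 2)/(-1 - 5)*(-20) = -26*7/(-6)*(-20) = -(-13)*7/3*(-20) = -26*(-7/6)*(-20) = (91/3)*(-20) = -1820/3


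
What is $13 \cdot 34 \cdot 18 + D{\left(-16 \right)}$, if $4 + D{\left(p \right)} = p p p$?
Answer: $3856$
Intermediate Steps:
$D{\left(p \right)} = -4 + p^{3}$ ($D{\left(p \right)} = -4 + p p p = -4 + p^{2} p = -4 + p^{3}$)
$13 \cdot 34 \cdot 18 + D{\left(-16 \right)} = 13 \cdot 34 \cdot 18 + \left(-4 + \left(-16\right)^{3}\right) = 442 \cdot 18 - 4100 = 7956 - 4100 = 3856$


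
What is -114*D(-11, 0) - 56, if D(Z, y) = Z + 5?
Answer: 628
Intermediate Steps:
D(Z, y) = 5 + Z
-114*D(-11, 0) - 56 = -114*(5 - 11) - 56 = -114*(-6) - 56 = 684 - 56 = 628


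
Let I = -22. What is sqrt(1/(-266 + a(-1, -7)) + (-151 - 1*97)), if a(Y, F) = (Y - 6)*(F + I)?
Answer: 125*I*sqrt(7)/21 ≈ 15.749*I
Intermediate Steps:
a(Y, F) = (-22 + F)*(-6 + Y) (a(Y, F) = (Y - 6)*(F - 22) = (-6 + Y)*(-22 + F) = (-22 + F)*(-6 + Y))
sqrt(1/(-266 + a(-1, -7)) + (-151 - 1*97)) = sqrt(1/(-266 + (132 - 22*(-1) - 6*(-7) - 7*(-1))) + (-151 - 1*97)) = sqrt(1/(-266 + (132 + 22 + 42 + 7)) + (-151 - 97)) = sqrt(1/(-266 + 203) - 248) = sqrt(1/(-63) - 248) = sqrt(-1/63 - 248) = sqrt(-15625/63) = 125*I*sqrt(7)/21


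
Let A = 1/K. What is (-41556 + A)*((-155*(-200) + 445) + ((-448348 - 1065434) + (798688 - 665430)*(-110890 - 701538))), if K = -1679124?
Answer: 7554411307206415495145/1679124 ≈ 4.4990e+15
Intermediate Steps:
A = -1/1679124 (A = 1/(-1679124) = -1/1679124 ≈ -5.9555e-7)
(-41556 + A)*((-155*(-200) + 445) + ((-448348 - 1065434) + (798688 - 665430)*(-110890 - 701538))) = (-41556 - 1/1679124)*((-155*(-200) + 445) + ((-448348 - 1065434) + (798688 - 665430)*(-110890 - 701538))) = -69777676945*((31000 + 445) + (-1513782 + 133258*(-812428)))/1679124 = -69777676945*(31445 + (-1513782 - 108262530424))/1679124 = -69777676945*(31445 - 108264044206)/1679124 = -69777676945/1679124*(-108264012761) = 7554411307206415495145/1679124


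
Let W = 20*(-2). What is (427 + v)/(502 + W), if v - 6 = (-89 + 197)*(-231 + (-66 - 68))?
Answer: -38987/462 ≈ -84.387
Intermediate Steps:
v = -39414 (v = 6 + (-89 + 197)*(-231 + (-66 - 68)) = 6 + 108*(-231 - 134) = 6 + 108*(-365) = 6 - 39420 = -39414)
W = -40
(427 + v)/(502 + W) = (427 - 39414)/(502 - 40) = -38987/462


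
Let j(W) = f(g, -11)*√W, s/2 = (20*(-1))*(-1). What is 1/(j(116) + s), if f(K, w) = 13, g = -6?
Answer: -10/4501 + 13*√29/9002 ≈ 0.0055551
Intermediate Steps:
s = 40 (s = 2*((20*(-1))*(-1)) = 2*(-20*(-1)) = 2*20 = 40)
j(W) = 13*√W
1/(j(116) + s) = 1/(13*√116 + 40) = 1/(13*(2*√29) + 40) = 1/(26*√29 + 40) = 1/(40 + 26*√29)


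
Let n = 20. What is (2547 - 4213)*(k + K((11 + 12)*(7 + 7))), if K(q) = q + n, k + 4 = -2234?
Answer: 3158736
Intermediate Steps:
k = -2238 (k = -4 - 2234 = -2238)
K(q) = 20 + q (K(q) = q + 20 = 20 + q)
(2547 - 4213)*(k + K((11 + 12)*(7 + 7))) = (2547 - 4213)*(-2238 + (20 + (11 + 12)*(7 + 7))) = -1666*(-2238 + (20 + 23*14)) = -1666*(-2238 + (20 + 322)) = -1666*(-2238 + 342) = -1666*(-1896) = 3158736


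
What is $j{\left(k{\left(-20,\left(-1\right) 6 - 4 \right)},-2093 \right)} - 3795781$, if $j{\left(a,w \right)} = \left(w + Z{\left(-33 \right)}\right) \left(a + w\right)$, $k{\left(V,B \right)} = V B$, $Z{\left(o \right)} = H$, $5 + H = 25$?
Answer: $128408$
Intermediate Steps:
$H = 20$ ($H = -5 + 25 = 20$)
$Z{\left(o \right)} = 20$
$k{\left(V,B \right)} = B V$
$j{\left(a,w \right)} = \left(20 + w\right) \left(a + w\right)$ ($j{\left(a,w \right)} = \left(w + 20\right) \left(a + w\right) = \left(20 + w\right) \left(a + w\right)$)
$j{\left(k{\left(-20,\left(-1\right) 6 - 4 \right)},-2093 \right)} - 3795781 = \left(\left(-2093\right)^{2} + 20 \left(\left(-1\right) 6 - 4\right) \left(-20\right) + 20 \left(-2093\right) + \left(\left(-1\right) 6 - 4\right) \left(-20\right) \left(-2093\right)\right) - 3795781 = \left(4380649 + 20 \left(-6 - 4\right) \left(-20\right) - 41860 + \left(-6 - 4\right) \left(-20\right) \left(-2093\right)\right) - 3795781 = \left(4380649 + 20 \left(\left(-10\right) \left(-20\right)\right) - 41860 + \left(-10\right) \left(-20\right) \left(-2093\right)\right) - 3795781 = \left(4380649 + 20 \cdot 200 - 41860 + 200 \left(-2093\right)\right) - 3795781 = \left(4380649 + 4000 - 41860 - 418600\right) - 3795781 = 3924189 - 3795781 = 128408$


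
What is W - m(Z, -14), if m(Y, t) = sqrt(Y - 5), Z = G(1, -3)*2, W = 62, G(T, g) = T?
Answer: 62 - I*sqrt(3) ≈ 62.0 - 1.732*I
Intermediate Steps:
Z = 2 (Z = 1*2 = 2)
m(Y, t) = sqrt(-5 + Y)
W - m(Z, -14) = 62 - sqrt(-5 + 2) = 62 - sqrt(-3) = 62 - I*sqrt(3)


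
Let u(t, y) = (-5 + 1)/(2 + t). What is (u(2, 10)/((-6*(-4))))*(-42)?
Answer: 7/4 ≈ 1.7500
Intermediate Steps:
u(t, y) = -4/(2 + t)
(u(2, 10)/((-6*(-4))))*(-42) = ((-4/(2 + 2))/((-6*(-4))))*(-42) = ((-4/4)/24)*(-42) = ((-4*¼)/24)*(-42) = ((1/24)*(-1))*(-42) = -1/24*(-42) = 7/4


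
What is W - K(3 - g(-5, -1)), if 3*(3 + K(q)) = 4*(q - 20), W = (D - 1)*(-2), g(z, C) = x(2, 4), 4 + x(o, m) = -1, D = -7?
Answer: 35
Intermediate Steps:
x(o, m) = -5 (x(o, m) = -4 - 1 = -5)
g(z, C) = -5
W = 16 (W = (-7 - 1)*(-2) = -8*(-2) = 16)
K(q) = -89/3 + 4*q/3 (K(q) = -3 + (4*(q - 20))/3 = -3 + (4*(-20 + q))/3 = -3 + (-80 + 4*q)/3 = -3 + (-80/3 + 4*q/3) = -89/3 + 4*q/3)
W - K(3 - g(-5, -1)) = 16 - (-89/3 + 4*(3 - 1*(-5))/3) = 16 - (-89/3 + 4*(3 + 5)/3) = 16 - (-89/3 + (4/3)*8) = 16 - (-89/3 + 32/3) = 16 - 1*(-19) = 16 + 19 = 35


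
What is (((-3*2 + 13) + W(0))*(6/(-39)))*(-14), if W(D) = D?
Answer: 196/13 ≈ 15.077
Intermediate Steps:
(((-3*2 + 13) + W(0))*(6/(-39)))*(-14) = (((-3*2 + 13) + 0)*(6/(-39)))*(-14) = (((-6 + 13) + 0)*(6*(-1/39)))*(-14) = ((7 + 0)*(-2/13))*(-14) = (7*(-2/13))*(-14) = -14/13*(-14) = 196/13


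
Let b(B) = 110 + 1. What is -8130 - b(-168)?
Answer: -8241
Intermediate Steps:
b(B) = 111
-8130 - b(-168) = -8130 - 1*111 = -8130 - 111 = -8241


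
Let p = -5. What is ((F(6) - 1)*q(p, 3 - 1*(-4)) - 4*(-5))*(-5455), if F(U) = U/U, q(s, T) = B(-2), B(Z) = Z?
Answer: -109100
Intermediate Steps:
q(s, T) = -2
F(U) = 1
((F(6) - 1)*q(p, 3 - 1*(-4)) - 4*(-5))*(-5455) = ((1 - 1)*(-2) - 4*(-5))*(-5455) = (0*(-2) + 20)*(-5455) = (0 + 20)*(-5455) = 20*(-5455) = -109100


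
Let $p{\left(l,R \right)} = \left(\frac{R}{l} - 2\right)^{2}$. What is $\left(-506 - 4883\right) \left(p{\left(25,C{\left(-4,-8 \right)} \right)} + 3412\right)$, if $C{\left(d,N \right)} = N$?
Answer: $- \frac{11510171096}{625} \approx -1.8416 \cdot 10^{7}$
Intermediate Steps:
$p{\left(l,R \right)} = \left(-2 + \frac{R}{l}\right)^{2}$
$\left(-506 - 4883\right) \left(p{\left(25,C{\left(-4,-8 \right)} \right)} + 3412\right) = \left(-506 - 4883\right) \left(\frac{\left(-8 - 50\right)^{2}}{625} + 3412\right) = - 5389 \left(\frac{\left(-8 - 50\right)^{2}}{625} + 3412\right) = - 5389 \left(\frac{\left(-58\right)^{2}}{625} + 3412\right) = - 5389 \left(\frac{1}{625} \cdot 3364 + 3412\right) = - 5389 \left(\frac{3364}{625} + 3412\right) = \left(-5389\right) \frac{2135864}{625} = - \frac{11510171096}{625}$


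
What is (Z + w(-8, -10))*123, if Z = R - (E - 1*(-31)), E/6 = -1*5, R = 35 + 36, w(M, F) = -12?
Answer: 7134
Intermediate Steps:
R = 71
E = -30 (E = 6*(-1*5) = 6*(-5) = -30)
Z = 70 (Z = 71 - (-30 - 1*(-31)) = 71 - (-30 + 31) = 71 - 1*1 = 71 - 1 = 70)
(Z + w(-8, -10))*123 = (70 - 12)*123 = 58*123 = 7134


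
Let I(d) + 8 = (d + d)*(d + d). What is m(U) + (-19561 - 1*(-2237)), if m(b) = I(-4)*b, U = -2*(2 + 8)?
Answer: -18444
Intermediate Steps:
I(d) = -8 + 4*d² (I(d) = -8 + (d + d)*(d + d) = -8 + (2*d)*(2*d) = -8 + 4*d²)
U = -20 (U = -2*10 = -20)
m(b) = 56*b (m(b) = (-8 + 4*(-4)²)*b = (-8 + 4*16)*b = (-8 + 64)*b = 56*b)
m(U) + (-19561 - 1*(-2237)) = 56*(-20) + (-19561 - 1*(-2237)) = -1120 + (-19561 + 2237) = -1120 - 17324 = -18444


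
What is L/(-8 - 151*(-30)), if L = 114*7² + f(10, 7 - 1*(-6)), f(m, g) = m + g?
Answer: 5609/4522 ≈ 1.2404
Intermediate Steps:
f(m, g) = g + m
L = 5609 (L = 114*7² + ((7 - 1*(-6)) + 10) = 114*49 + ((7 + 6) + 10) = 5586 + (13 + 10) = 5586 + 23 = 5609)
L/(-8 - 151*(-30)) = 5609/(-8 - 151*(-30)) = 5609/(-8 + 4530) = 5609/4522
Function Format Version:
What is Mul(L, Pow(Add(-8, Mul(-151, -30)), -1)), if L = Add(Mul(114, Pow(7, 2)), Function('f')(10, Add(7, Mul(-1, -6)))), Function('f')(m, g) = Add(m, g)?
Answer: Rational(5609, 4522) ≈ 1.2404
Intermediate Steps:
Function('f')(m, g) = Add(g, m)
L = 5609 (L = Add(Mul(114, Pow(7, 2)), Add(Add(7, Mul(-1, -6)), 10)) = Add(Mul(114, 49), Add(Add(7, 6), 10)) = Add(5586, Add(13, 10)) = Add(5586, 23) = 5609)
Mul(L, Pow(Add(-8, Mul(-151, -30)), -1)) = Mul(5609, Pow(Add(-8, Mul(-151, -30)), -1)) = Mul(5609, Pow(Add(-8, 4530), -1)) = Mul(5609, Pow(4522, -1)) = Mul(5609, Rational(1, 4522)) = Rational(5609, 4522)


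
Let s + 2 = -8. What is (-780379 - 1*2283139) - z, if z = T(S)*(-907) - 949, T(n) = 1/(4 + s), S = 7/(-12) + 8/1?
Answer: -18376321/6 ≈ -3.0627e+6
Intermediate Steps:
s = -10 (s = -2 - 8 = -10)
S = 89/12 (S = 7*(-1/12) + 8*1 = -7/12 + 8 = 89/12 ≈ 7.4167)
T(n) = -⅙ (T(n) = 1/(4 - 10) = 1/(-6) = -⅙)
z = -4787/6 (z = -⅙*(-907) - 949 = 907/6 - 949 = -4787/6 ≈ -797.83)
(-780379 - 1*2283139) - z = (-780379 - 1*2283139) - 1*(-4787/6) = (-780379 - 2283139) + 4787/6 = -3063518 + 4787/6 = -18376321/6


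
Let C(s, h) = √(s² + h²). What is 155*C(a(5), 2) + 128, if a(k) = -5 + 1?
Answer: 128 + 310*√5 ≈ 821.18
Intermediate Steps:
a(k) = -4
C(s, h) = √(h² + s²)
155*C(a(5), 2) + 128 = 155*√(2² + (-4)²) + 128 = 155*√(4 + 16) + 128 = 155*√20 + 128 = 155*(2*√5) + 128 = 310*√5 + 128 = 128 + 310*√5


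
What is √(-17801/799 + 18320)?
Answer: 3*√1297920369/799 ≈ 135.27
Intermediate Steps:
√(-17801/799 + 18320) = √(14619879/799) = 3*√1297920369/799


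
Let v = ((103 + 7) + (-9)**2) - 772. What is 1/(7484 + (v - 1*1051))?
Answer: 1/5852 ≈ 0.00017088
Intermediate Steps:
v = -581 (v = (110 + 81) - 772 = 191 - 772 = -581)
1/(7484 + (v - 1*1051)) = 1/(7484 + (-581 - 1*1051)) = 1/(7484 + (-581 - 1051)) = 1/(7484 - 1632) = 1/5852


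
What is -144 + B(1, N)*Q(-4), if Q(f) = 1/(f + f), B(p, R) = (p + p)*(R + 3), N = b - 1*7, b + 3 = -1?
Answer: -142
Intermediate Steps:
b = -4 (b = -3 - 1 = -4)
N = -11 (N = -4 - 1*7 = -4 - 7 = -11)
B(p, R) = 2*p*(3 + R) (B(p, R) = (2*p)*(3 + R) = 2*p*(3 + R))
Q(f) = 1/(2*f)
-144 + B(1, N)*Q(-4) = -144 + (2*1*(3 - 11))*((1/2)/(-4)) = -144 + (2*1*(-8))*((1/2)*(-1/4)) = -144 - 16*(-1/8) = -144 + 2 = -142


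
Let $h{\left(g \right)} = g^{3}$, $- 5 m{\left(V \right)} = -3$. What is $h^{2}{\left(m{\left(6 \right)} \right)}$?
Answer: $\frac{729}{15625} \approx 0.046656$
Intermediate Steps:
$m{\left(V \right)} = \frac{3}{5}$ ($m{\left(V \right)} = \left(- \frac{1}{5}\right) \left(-3\right) = \frac{3}{5}$)
$h^{2}{\left(m{\left(6 \right)} \right)} = \left(\left(\frac{3}{5}\right)^{3}\right)^{2} = \left(\frac{27}{125}\right)^{2} = \frac{729}{15625}$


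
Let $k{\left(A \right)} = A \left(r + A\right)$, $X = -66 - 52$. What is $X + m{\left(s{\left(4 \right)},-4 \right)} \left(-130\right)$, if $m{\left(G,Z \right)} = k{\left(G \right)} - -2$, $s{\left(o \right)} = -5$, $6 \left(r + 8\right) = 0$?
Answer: $-8828$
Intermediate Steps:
$r = -8$ ($r = -8 + \frac{1}{6} \cdot 0 = -8 + 0 = -8$)
$X = -118$
$k{\left(A \right)} = A \left(-8 + A\right)$
$m{\left(G,Z \right)} = 2 + G \left(-8 + G\right)$ ($m{\left(G,Z \right)} = G \left(-8 + G\right) - -2 = G \left(-8 + G\right) + 2 = 2 + G \left(-8 + G\right)$)
$X + m{\left(s{\left(4 \right)},-4 \right)} \left(-130\right) = -118 + \left(2 - 5 \left(-8 - 5\right)\right) \left(-130\right) = -118 + \left(2 - -65\right) \left(-130\right) = -118 + \left(2 + 65\right) \left(-130\right) = -118 + 67 \left(-130\right) = -118 - 8710 = -8828$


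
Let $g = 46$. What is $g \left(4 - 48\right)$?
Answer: $-2024$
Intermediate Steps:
$g \left(4 - 48\right) = 46 \left(4 - 48\right) = 46 \left(-44\right) = -2024$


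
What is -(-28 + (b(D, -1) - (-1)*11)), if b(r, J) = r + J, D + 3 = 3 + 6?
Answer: 12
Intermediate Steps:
D = 6 (D = -3 + (3 + 6) = -3 + 9 = 6)
b(r, J) = J + r
-(-28 + (b(D, -1) - (-1)*11)) = -(-28 + ((-1 + 6) - (-1)*11)) = -(-28 + (5 - 1*(-11))) = -(-28 + (5 + 11)) = -(-28 + 16) = -1*(-12) = 12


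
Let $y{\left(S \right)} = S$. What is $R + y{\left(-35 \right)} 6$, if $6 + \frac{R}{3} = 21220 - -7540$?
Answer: $86052$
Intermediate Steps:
$R = 86262$ ($R = -18 + 3 \left(21220 - -7540\right) = -18 + 3 \left(21220 + 7540\right) = -18 + 3 \cdot 28760 = -18 + 86280 = 86262$)
$R + y{\left(-35 \right)} 6 = 86262 - 210 = 86052$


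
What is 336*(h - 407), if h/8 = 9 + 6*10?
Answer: 48720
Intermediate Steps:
h = 552 (h = 8*(9 + 6*10) = 8*(9 + 60) = 8*69 = 552)
336*(h - 407) = 336*(552 - 407) = 336*145 = 48720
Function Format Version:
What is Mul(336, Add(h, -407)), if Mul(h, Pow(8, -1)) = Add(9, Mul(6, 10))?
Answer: 48720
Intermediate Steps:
h = 552 (h = Mul(8, Add(9, Mul(6, 10))) = Mul(8, Add(9, 60)) = Mul(8, 69) = 552)
Mul(336, Add(h, -407)) = Mul(336, Add(552, -407)) = Mul(336, 145) = 48720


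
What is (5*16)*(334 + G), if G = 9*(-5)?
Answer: 23120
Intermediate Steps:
G = -45
(5*16)*(334 + G) = (5*16)*(334 - 45) = 80*289 = 23120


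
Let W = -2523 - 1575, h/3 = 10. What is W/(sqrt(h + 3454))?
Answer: -2049*sqrt(871)/871 ≈ -69.428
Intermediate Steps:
h = 30 (h = 3*10 = 30)
W = -4098
W/(sqrt(h + 3454)) = -4098/sqrt(30 + 3454) = -4098*sqrt(871)/1742 = -2049*sqrt(871)/871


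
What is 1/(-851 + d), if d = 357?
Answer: -1/494 ≈ -0.0020243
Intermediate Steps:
1/(-851 + d) = 1/(-851 + 357) = 1/(-494) = -1/494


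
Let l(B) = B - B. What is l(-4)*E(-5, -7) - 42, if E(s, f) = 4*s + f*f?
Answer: -42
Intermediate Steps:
E(s, f) = f**2 + 4*s (E(s, f) = 4*s + f**2 = f**2 + 4*s)
l(B) = 0
l(-4)*E(-5, -7) - 42 = 0*((-7)**2 + 4*(-5)) - 42 = 0*(49 - 20) - 42 = 0*29 - 42 = 0 - 42 = -42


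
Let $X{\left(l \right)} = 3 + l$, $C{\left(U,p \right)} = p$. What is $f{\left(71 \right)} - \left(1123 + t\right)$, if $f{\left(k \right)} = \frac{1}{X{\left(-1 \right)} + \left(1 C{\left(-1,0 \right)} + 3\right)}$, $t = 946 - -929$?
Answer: $- \frac{14989}{5} \approx -2997.8$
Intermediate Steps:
$t = 1875$ ($t = 946 + 929 = 1875$)
$f{\left(k \right)} = \frac{1}{5}$ ($f{\left(k \right)} = \frac{1}{\left(3 - 1\right) + \left(1 \cdot 0 + 3\right)} = \frac{1}{2 + \left(0 + 3\right)} = \frac{1}{2 + 3} = \frac{1}{5}$)
$f{\left(71 \right)} - \left(1123 + t\right) = \frac{1}{5} - \left(1123 + 1875\right) = \frac{1}{5} - 2998 = - \frac{14989}{5}$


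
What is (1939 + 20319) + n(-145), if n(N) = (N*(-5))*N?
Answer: -82867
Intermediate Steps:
n(N) = -5*N**2 (n(N) = (-5*N)*N = -5*N**2)
(1939 + 20319) + n(-145) = (1939 + 20319) - 5*(-145)**2 = 22258 - 5*21025 = 22258 - 105125 = -82867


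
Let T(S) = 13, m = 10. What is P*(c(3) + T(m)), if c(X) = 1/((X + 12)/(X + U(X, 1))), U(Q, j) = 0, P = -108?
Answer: -7128/5 ≈ -1425.6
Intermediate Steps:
c(X) = X/(12 + X) (c(X) = 1/((X + 12)/(X + 0)) = 1/((12 + X)/X) = X/(12 + X))
P*(c(3) + T(m)) = -108*(3/(12 + 3) + 13) = -108*(3/15 + 13) = -108*(3*(1/15) + 13) = -108*(⅕ + 13) = -108*66/5 = -7128/5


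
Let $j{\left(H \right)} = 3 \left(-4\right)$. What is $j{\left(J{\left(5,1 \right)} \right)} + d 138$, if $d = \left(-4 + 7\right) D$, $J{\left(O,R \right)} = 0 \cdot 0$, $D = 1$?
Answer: $402$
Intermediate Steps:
$J{\left(O,R \right)} = 0$
$j{\left(H \right)} = -12$
$d = 3$ ($d = \left(-4 + 7\right) 1 = 3 \cdot 1 = 3$)
$j{\left(J{\left(5,1 \right)} \right)} + d 138 = -12 + 3 \cdot 138 = -12 + 414 = 402$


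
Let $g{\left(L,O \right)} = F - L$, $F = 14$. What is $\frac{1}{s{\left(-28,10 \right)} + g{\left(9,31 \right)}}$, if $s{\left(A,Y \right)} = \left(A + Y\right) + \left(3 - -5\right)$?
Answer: $- \frac{1}{5} \approx -0.2$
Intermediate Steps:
$g{\left(L,O \right)} = 14 - L$
$s{\left(A,Y \right)} = 8 + A + Y$ ($s{\left(A,Y \right)} = \left(A + Y\right) + \left(3 + 5\right) = \left(A + Y\right) + 8 = 8 + A + Y$)
$\frac{1}{s{\left(-28,10 \right)} + g{\left(9,31 \right)}} = \frac{1}{\left(8 - 28 + 10\right) + \left(14 - 9\right)} = \frac{1}{-10 + \left(14 - 9\right)} = \frac{1}{-10 + 5} = \frac{1}{-5} = - \frac{1}{5}$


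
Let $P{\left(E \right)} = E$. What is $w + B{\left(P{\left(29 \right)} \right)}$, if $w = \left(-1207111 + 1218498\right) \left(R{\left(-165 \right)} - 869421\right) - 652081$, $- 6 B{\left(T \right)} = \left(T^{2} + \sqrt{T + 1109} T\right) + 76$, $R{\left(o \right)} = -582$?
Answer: $- \frac{59444258369}{6} - \frac{29 \sqrt{1138}}{6} \approx -9.9074 \cdot 10^{9}$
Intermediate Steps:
$B{\left(T \right)} = - \frac{38}{3} - \frac{T^{2}}{6} - \frac{T \sqrt{1109 + T}}{6}$ ($B{\left(T \right)} = - \frac{\left(T^{2} + \sqrt{T + 1109} T\right) + 76}{6} = - \frac{\left(T^{2} + \sqrt{1109 + T} T\right) + 76}{6} = - \frac{\left(T^{2} + T \sqrt{1109 + T}\right) + 76}{6} = - \frac{76 + T^{2} + T \sqrt{1109 + T}}{6} = - \frac{38}{3} - \frac{T^{2}}{6} - \frac{T \sqrt{1109 + T}}{6}$)
$w = -9907376242$ ($w = \left(-1207111 + 1218498\right) \left(-582 - 869421\right) - 652081 = 11387 \left(-870003\right) - 652081 = -9906724161 - 652081 = -9907376242$)
$w + B{\left(P{\left(29 \right)} \right)} = -9907376242 - \left(\frac{38}{3} + \frac{841}{6} + \frac{29 \sqrt{1109 + 29}}{6}\right) = -9907376242 - \left(\frac{917}{6} + \frac{29 \sqrt{1138}}{6}\right) = - \frac{59444258369}{6} - \frac{29 \sqrt{1138}}{6}$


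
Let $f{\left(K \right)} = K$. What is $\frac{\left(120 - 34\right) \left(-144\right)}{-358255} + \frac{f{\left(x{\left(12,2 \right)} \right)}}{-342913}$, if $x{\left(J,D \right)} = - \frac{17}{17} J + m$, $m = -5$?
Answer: $\frac{4252724927}{122850296815} \approx 0.034617$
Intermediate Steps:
$x{\left(J,D \right)} = -5 - J$ ($x{\left(J,D \right)} = - \frac{17}{17} J - 5 = \left(-17\right) \frac{1}{17} J - 5 = - J - 5 = -5 - J$)
$\frac{\left(120 - 34\right) \left(-144\right)}{-358255} + \frac{f{\left(x{\left(12,2 \right)} \right)}}{-342913} = \frac{\left(120 - 34\right) \left(-144\right)}{-358255} + \frac{-5 - 12}{-342913} = 86 \left(-144\right) \left(- \frac{1}{358255}\right) + \left(-5 - 12\right) \left(- \frac{1}{342913}\right) = \left(-12384\right) \left(- \frac{1}{358255}\right) - - \frac{17}{342913} = \frac{12384}{358255} + \frac{17}{342913} = \frac{4252724927}{122850296815}$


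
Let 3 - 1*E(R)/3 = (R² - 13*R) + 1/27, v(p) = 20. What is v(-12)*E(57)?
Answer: -1352720/9 ≈ -1.5030e+5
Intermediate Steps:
E(R) = 80/9 - 3*R² + 39*R (E(R) = 9 - 3*((R² - 13*R) + 1/27) = 9 - 3*(1/27 + R² - 13*R) = 9 + (-⅑ - 3*R² + 39*R) = 80/9 - 3*R² + 39*R)
v(-12)*E(57) = 20*(80/9 - 3*57² + 39*57) = 20*(80/9 - 3*3249 + 2223) = 20*(80/9 - 9747 + 2223) = 20*(-67636/9) = -1352720/9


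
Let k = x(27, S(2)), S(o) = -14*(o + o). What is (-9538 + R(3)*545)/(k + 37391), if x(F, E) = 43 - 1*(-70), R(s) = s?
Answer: -7903/37504 ≈ -0.21072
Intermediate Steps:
S(o) = -28*o
x(F, E) = 113 (x(F, E) = 43 + 70 = 113)
k = 113
(-9538 + R(3)*545)/(k + 37391) = (-9538 + 3*545)/(113 + 37391) = (-9538 + 1635)/37504 = -7903*1/37504 = -7903/37504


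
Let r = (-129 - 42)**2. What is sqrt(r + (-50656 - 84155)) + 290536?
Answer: 290536 + 3*I*sqrt(11730) ≈ 2.9054e+5 + 324.92*I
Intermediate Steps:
r = 29241 (r = (-171)**2 = 29241)
sqrt(r + (-50656 - 84155)) + 290536 = sqrt(29241 + (-50656 - 84155)) + 290536 = sqrt(29241 - 134811) + 290536 = sqrt(-105570) + 290536 = 3*I*sqrt(11730) + 290536 = 290536 + 3*I*sqrt(11730)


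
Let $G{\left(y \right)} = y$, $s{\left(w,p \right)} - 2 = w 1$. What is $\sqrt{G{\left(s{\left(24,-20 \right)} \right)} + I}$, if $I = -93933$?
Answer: $i \sqrt{93907} \approx 306.44 i$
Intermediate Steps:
$s{\left(w,p \right)} = 2 + w$ ($s{\left(w,p \right)} = 2 + w 1 = 2 + w$)
$\sqrt{G{\left(s{\left(24,-20 \right)} \right)} + I} = \sqrt{\left(2 + 24\right) - 93933} = \sqrt{26 - 93933} = \sqrt{-93907} = i \sqrt{93907}$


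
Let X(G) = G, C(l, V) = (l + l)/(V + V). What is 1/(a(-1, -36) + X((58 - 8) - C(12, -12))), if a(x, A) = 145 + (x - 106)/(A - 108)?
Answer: 144/28331 ≈ 0.0050828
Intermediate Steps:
C(l, V) = l/V (C(l, V) = (2*l)/((2*V)) = (2*l)*(1/(2*V)) = l/V)
a(x, A) = 145 + (-106 + x)/(-108 + A)
1/(a(-1, -36) + X((58 - 8) - C(12, -12))) = 1/((-15766 - 1 + 145*(-36))/(-108 - 36) + ((58 - 8) - 12/(-12))) = 1/((-15766 - 1 - 5220)/(-144) + (50 - 12*(-1)/12)) = 1/(-1/144*(-20987) + (50 - 1*(-1))) = 1/(20987/144 + (50 + 1)) = 1/(20987/144 + 51) = 1/(28331/144) = 144/28331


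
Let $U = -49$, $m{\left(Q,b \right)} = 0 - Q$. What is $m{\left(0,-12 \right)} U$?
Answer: $0$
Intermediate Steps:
$m{\left(Q,b \right)} = - Q$
$m{\left(0,-12 \right)} U = \left(-1\right) 0 \left(-49\right) = 0 \left(-49\right) = 0$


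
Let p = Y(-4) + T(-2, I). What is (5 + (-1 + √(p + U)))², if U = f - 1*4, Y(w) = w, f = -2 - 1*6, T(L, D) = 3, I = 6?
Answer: (4 + I*√13)² ≈ 3.0 + 28.844*I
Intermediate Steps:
f = -8 (f = -2 - 6 = -8)
U = -12 (U = -8 - 1*4 = -8 - 4 = -12)
p = -1 (p = -4 + 3 = -1)
(5 + (-1 + √(p + U)))² = (5 + (-1 + √(-1 - 12)))² = (5 + (-1 + √(-13)))² = (5 + (-1 + I*√13))² = (4 + I*√13)²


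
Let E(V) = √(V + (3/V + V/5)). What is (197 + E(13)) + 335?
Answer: 532 + 7*√1365/65 ≈ 535.98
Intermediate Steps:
E(V) = √(3/V + 6*V/5) (E(V) = √(V + (3/V + V*(⅕))) = √(V + (3/V + V/5)) = √(3/V + 6*V/5))
(197 + E(13)) + 335 = (197 + √(30*13 + 75/13)/5) + 335 = (197 + √(390 + 75*(1/13))/5) + 335 = (197 + √(390 + 75/13)/5) + 335 = (197 + √(5145/13)/5) + 335 = (197 + (7*√1365/13)/5) + 335 = (197 + 7*√1365/65) + 335 = 532 + 7*√1365/65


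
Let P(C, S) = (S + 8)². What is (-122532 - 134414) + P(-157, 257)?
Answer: -186721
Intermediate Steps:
P(C, S) = (8 + S)²
(-122532 - 134414) + P(-157, 257) = (-122532 - 134414) + (8 + 257)² = -256946 + 265² = -256946 + 70225 = -186721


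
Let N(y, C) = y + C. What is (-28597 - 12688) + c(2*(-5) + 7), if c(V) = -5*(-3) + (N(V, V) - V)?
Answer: -41273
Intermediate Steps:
N(y, C) = C + y
c(V) = 15 + V (c(V) = -5*(-3) + ((V + V) - V) = 15 + (2*V - V) = 15 + V)
(-28597 - 12688) + c(2*(-5) + 7) = (-28597 - 12688) + (15 + (2*(-5) + 7)) = -41285 + (15 + (-10 + 7)) = -41285 + (15 - 3) = -41285 + 12 = -41273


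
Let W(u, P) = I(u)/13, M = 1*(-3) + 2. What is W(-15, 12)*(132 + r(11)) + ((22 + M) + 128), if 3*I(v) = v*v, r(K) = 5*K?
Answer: 15962/13 ≈ 1227.8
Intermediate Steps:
M = -1 (M = -3 + 2 = -1)
I(v) = v²/3 (I(v) = (v*v)/3 = v²/3)
W(u, P) = u²/39 (W(u, P) = (u²/3)/13 = (u²/3)*(1/13) = u²/39)
W(-15, 12)*(132 + r(11)) + ((22 + M) + 128) = ((1/39)*(-15)²)*(132 + 5*11) + ((22 - 1) + 128) = ((1/39)*225)*(132 + 55) + (21 + 128) = (75/13)*187 + 149 = 14025/13 + 149 = 15962/13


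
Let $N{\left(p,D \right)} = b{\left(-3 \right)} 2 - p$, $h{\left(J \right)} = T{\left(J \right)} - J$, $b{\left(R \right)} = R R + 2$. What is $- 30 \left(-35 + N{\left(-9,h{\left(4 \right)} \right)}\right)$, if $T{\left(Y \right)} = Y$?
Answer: $120$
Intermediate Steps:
$b{\left(R \right)} = 2 + R^{2}$ ($b{\left(R \right)} = R^{2} + 2 = 2 + R^{2}$)
$h{\left(J \right)} = 0$ ($h{\left(J \right)} = J - J = 0$)
$N{\left(p,D \right)} = 22 - p$ ($N{\left(p,D \right)} = \left(2 + \left(-3\right)^{2}\right) 2 - p = \left(2 + 9\right) 2 - p = 11 \cdot 2 - p = 22 - p$)
$- 30 \left(-35 + N{\left(-9,h{\left(4 \right)} \right)}\right) = - 30 \left(-35 + \left(22 - -9\right)\right) = - 30 \left(-35 + \left(22 + 9\right)\right) = - 30 \left(-35 + 31\right) = \left(-30\right) \left(-4\right) = 120$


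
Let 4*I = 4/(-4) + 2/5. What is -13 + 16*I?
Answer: -77/5 ≈ -15.400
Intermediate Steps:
I = -3/20 (I = (4/(-4) + 2/5)/4 = (4*(-¼) + 2*(⅕))/4 = (-1 + ⅖)/4 = (¼)*(-⅗) = -3/20 ≈ -0.15000)
-13 + 16*I = -13 + 16*(-3/20) = -13 - 12/5 = -77/5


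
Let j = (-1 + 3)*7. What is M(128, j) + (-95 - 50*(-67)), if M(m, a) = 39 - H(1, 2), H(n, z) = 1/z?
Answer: 6587/2 ≈ 3293.5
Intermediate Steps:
j = 14 (j = 2*7 = 14)
M(m, a) = 77/2 (M(m, a) = 39 - 1/2 = 39 - 1*½ = 39 - ½ = 77/2)
M(128, j) + (-95 - 50*(-67)) = 77/2 + (-95 - 50*(-67)) = 77/2 + (-95 + 3350) = 77/2 + 3255 = 6587/2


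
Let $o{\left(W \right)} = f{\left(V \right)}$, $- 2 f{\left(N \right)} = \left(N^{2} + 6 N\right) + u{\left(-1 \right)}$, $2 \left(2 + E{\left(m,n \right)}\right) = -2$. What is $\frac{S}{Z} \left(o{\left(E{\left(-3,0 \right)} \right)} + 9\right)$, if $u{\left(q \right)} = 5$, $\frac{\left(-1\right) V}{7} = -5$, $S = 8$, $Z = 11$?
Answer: $- \frac{5688}{11} \approx -517.09$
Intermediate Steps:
$E{\left(m,n \right)} = -3$ ($E{\left(m,n \right)} = -2 + \frac{1}{2} \left(-2\right) = -2 - 1 = -3$)
$V = 35$ ($V = \left(-7\right) \left(-5\right) = 35$)
$f{\left(N \right)} = - \frac{5}{2} - 3 N - \frac{N^{2}}{2}$ ($f{\left(N \right)} = - \frac{\left(N^{2} + 6 N\right) + 5}{2} = - \frac{5 + N^{2} + 6 N}{2} = - \frac{5}{2} - 3 N - \frac{N^{2}}{2}$)
$o{\left(W \right)} = -720$ ($o{\left(W \right)} = - \frac{5}{2} - 105 - \frac{35^{2}}{2} = - \frac{5}{2} - 105 - \frac{1225}{2} = -720$)
$\frac{S}{Z} \left(o{\left(E{\left(-3,0 \right)} \right)} + 9\right) = \frac{8}{11} \left(-720 + 9\right) = 8 \cdot \frac{1}{11} \left(-711\right) = \frac{8}{11} \left(-711\right) = - \frac{5688}{11}$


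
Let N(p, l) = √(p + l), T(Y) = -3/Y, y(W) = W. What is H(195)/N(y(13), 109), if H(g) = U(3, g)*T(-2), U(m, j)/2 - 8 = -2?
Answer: 9*√122/61 ≈ 1.6296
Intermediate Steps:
U(m, j) = 12 (U(m, j) = 16 + 2*(-2) = 16 - 4 = 12)
N(p, l) = √(l + p)
H(g) = 18 (H(g) = 12*(-3/(-2)) = 12*(-3*(-½)) = 12*(3/2) = 18)
H(195)/N(y(13), 109) = 18/(√(109 + 13)) = 18/(√122) = 18*(√122/122) = 9*√122/61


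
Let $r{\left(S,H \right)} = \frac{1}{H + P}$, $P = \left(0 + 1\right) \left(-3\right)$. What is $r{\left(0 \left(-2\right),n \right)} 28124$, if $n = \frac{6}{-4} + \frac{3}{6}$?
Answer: $-7031$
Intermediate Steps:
$n = -1$ ($n = 6 \left(- \frac{1}{4}\right) + 3 \cdot \frac{1}{6} = - \frac{3}{2} + \frac{1}{2} = -1$)
$P = -3$ ($P = 1 \left(-3\right) = -3$)
$r{\left(S,H \right)} = \frac{1}{-3 + H}$ ($r{\left(S,H \right)} = \frac{1}{H - 3} = \frac{1}{-3 + H}$)
$r{\left(0 \left(-2\right),n \right)} 28124 = \frac{1}{-3 - 1} \cdot 28124 = \frac{1}{-4} \cdot 28124 = \left(- \frac{1}{4}\right) 28124 = -7031$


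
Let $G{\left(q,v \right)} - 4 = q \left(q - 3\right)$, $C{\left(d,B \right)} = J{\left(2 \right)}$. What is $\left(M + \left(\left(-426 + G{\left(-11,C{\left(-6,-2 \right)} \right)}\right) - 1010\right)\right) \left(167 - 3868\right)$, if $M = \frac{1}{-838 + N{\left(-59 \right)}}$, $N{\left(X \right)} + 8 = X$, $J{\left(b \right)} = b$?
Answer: $\frac{4280543291}{905} \approx 4.7299 \cdot 10^{6}$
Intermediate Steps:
$C{\left(d,B \right)} = 2$
$N{\left(X \right)} = -8 + X$
$G{\left(q,v \right)} = 4 + q \left(-3 + q\right)$ ($G{\left(q,v \right)} = 4 + q \left(q - 3\right) = 4 + q \left(-3 + q\right)$)
$M = - \frac{1}{905}$ ($M = \frac{1}{-838 - 67} = \frac{1}{-905} = - \frac{1}{905} \approx -0.001105$)
$\left(M + \left(\left(-426 + G{\left(-11,C{\left(-6,-2 \right)} \right)}\right) - 1010\right)\right) \left(167 - 3868\right) = \left(- \frac{1}{905} + \left(\left(-426 + \left(4 + \left(-11\right)^{2} - -33\right)\right) - 1010\right)\right) \left(167 - 3868\right) = \left(- \frac{1}{905} + \left(\left(-426 + \left(4 + 121 + 33\right)\right) - 1010\right)\right) \left(-3701\right) = \left(- \frac{1}{905} + \left(\left(-426 + 158\right) - 1010\right)\right) \left(-3701\right) = \left(- \frac{1}{905} - 1278\right) \left(-3701\right) = \left(- \frac{1156591}{905}\right) \left(-3701\right) = \frac{4280543291}{905}$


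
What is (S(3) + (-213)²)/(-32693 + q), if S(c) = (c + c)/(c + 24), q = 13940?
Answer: -408323/168777 ≈ -2.4193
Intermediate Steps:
S(c) = 2*c/(24 + c) (S(c) = (2*c)/(24 + c) = 2*c/(24 + c))
(S(3) + (-213)²)/(-32693 + q) = (2*3/(24 + 3) + (-213)²)/(-32693 + 13940) = (2*3/27 + 45369)/(-18753) = (2*3*(1/27) + 45369)*(-1/18753) = (2/9 + 45369)*(-1/18753) = (408323/9)*(-1/18753) = -408323/168777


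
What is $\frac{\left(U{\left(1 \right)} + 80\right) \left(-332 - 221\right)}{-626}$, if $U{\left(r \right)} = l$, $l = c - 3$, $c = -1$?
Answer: $\frac{21014}{313} \approx 67.137$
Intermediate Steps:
$l = -4$ ($l = -1 - 3 = -4$)
$U{\left(r \right)} = -4$
$\frac{\left(U{\left(1 \right)} + 80\right) \left(-332 - 221\right)}{-626} = \frac{\left(-4 + 80\right) \left(-332 - 221\right)}{-626} = 76 \left(-553\right) \left(- \frac{1}{626}\right) = \left(-42028\right) \left(- \frac{1}{626}\right) = \frac{21014}{313}$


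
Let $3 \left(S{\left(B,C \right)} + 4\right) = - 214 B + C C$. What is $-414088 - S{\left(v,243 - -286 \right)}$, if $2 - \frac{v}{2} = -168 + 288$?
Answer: $-524199$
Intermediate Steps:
$v = -236$ ($v = 4 - 2 \left(-168 + 288\right) = 4 - 240 = -236$)
$S{\left(B,C \right)} = -4 - \frac{214 B}{3} + \frac{C^{2}}{3}$ ($S{\left(B,C \right)} = -4 + \frac{- 214 B + C C}{3} = -4 + \frac{- 214 B + C^{2}}{3} = -4 + \frac{C^{2} - 214 B}{3} = -4 - \left(- \frac{C^{2}}{3} + \frac{214 B}{3}\right) = -4 - \frac{214 B}{3} + \frac{C^{2}}{3}$)
$-414088 - S{\left(v,243 - -286 \right)} = -414088 - \left(-4 - - \frac{50504}{3} + \frac{\left(243 - -286\right)^{2}}{3}\right) = -414088 - \left(-4 + \frac{50504}{3} + \frac{\left(243 + 286\right)^{2}}{3}\right) = -414088 - \left(-4 + \frac{50504}{3} + \frac{529^{2}}{3}\right) = -414088 - \left(-4 + \frac{50504}{3} + \frac{1}{3} \cdot 279841\right) = -414088 - \left(-4 + \frac{50504}{3} + \frac{279841}{3}\right) = -414088 - 110111 = -524199$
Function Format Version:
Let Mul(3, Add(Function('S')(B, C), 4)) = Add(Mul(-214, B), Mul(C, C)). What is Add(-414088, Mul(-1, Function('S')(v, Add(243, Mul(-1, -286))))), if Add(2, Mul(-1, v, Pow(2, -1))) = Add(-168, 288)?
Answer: -524199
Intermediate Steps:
v = -236 (v = Add(4, Mul(-2, Add(-168, 288))) = Add(4, Mul(-2, 120)) = Add(4, -240) = -236)
Function('S')(B, C) = Add(-4, Mul(Rational(-214, 3), B), Mul(Rational(1, 3), Pow(C, 2))) (Function('S')(B, C) = Add(-4, Mul(Rational(1, 3), Add(Mul(-214, B), Mul(C, C)))) = Add(-4, Mul(Rational(1, 3), Add(Mul(-214, B), Pow(C, 2)))) = Add(-4, Mul(Rational(1, 3), Add(Pow(C, 2), Mul(-214, B)))) = Add(-4, Add(Mul(Rational(-214, 3), B), Mul(Rational(1, 3), Pow(C, 2)))) = Add(-4, Mul(Rational(-214, 3), B), Mul(Rational(1, 3), Pow(C, 2))))
Add(-414088, Mul(-1, Function('S')(v, Add(243, Mul(-1, -286))))) = Add(-414088, Mul(-1, Add(-4, Mul(Rational(-214, 3), -236), Mul(Rational(1, 3), Pow(Add(243, Mul(-1, -286)), 2))))) = Add(-414088, Mul(-1, Add(-4, Rational(50504, 3), Mul(Rational(1, 3), Pow(Add(243, 286), 2))))) = Add(-414088, Mul(-1, Add(-4, Rational(50504, 3), Mul(Rational(1, 3), Pow(529, 2))))) = Add(-414088, Mul(-1, Add(-4, Rational(50504, 3), Mul(Rational(1, 3), 279841)))) = Add(-414088, Mul(-1, Add(-4, Rational(50504, 3), Rational(279841, 3)))) = Add(-414088, Mul(-1, 110111)) = Add(-414088, -110111) = -524199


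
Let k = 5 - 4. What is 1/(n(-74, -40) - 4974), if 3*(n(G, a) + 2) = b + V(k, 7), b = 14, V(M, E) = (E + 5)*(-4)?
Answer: -3/14962 ≈ -0.00020051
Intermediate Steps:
k = 1
V(M, E) = -20 - 4*E (V(M, E) = (5 + E)*(-4) = -20 - 4*E)
n(G, a) = -40/3 (n(G, a) = -2 + (14 + (-20 - 4*7))/3 = -2 + (14 + (-20 - 28))/3 = -2 + (14 - 48)/3 = -2 + (1/3)*(-34) = -2 - 34/3 = -40/3)
1/(n(-74, -40) - 4974) = 1/(-40/3 - 4974) = 1/(-14962/3) = -3/14962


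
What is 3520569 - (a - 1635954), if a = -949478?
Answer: 6106001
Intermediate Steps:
3520569 - (a - 1635954) = 3520569 - (-949478 - 1635954) = 3520569 - 1*(-2585432) = 3520569 + 2585432 = 6106001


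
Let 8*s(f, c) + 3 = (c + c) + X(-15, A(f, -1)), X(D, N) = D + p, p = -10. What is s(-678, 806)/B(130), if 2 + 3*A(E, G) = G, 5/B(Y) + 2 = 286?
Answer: 56232/5 ≈ 11246.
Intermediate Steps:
B(Y) = 5/284 (B(Y) = 5/(-2 + 286) = 5/284)
A(E, G) = -⅔ + G/3
X(D, N) = -10 + D (X(D, N) = D - 10 = -10 + D)
s(f, c) = -7/2 + c/4 (s(f, c) = -3/8 + ((c + c) + (-10 - 15))/8 = -3/8 + (2*c - 25)/8 = -3/8 + (-25 + 2*c)/8 = -3/8 + (-25/8 + c/4) = -7/2 + c/4)
s(-678, 806)/B(130) = (-7/2 + (¼)*806)/(5/284) = (-7/2 + 403/2)*(284/5) = 198*(284/5) = 56232/5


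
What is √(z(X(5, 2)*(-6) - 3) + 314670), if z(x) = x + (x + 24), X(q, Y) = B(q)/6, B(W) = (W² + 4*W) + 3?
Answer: 4*√19662 ≈ 560.88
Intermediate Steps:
B(W) = 3 + W² + 4*W
X(q, Y) = ½ + q²/6 + 2*q/3 (X(q, Y) = (3 + q² + 4*q)/6 = (3 + q² + 4*q)*(⅙) = ½ + q²/6 + 2*q/3)
z(x) = 24 + 2*x (z(x) = x + (24 + x) = 24 + 2*x)
√(z(X(5, 2)*(-6) - 3) + 314670) = √((24 + 2*((½ + (⅙)*5² + (⅔)*5)*(-6) - 3)) + 314670) = √((24 + 2*((½ + (⅙)*25 + 10/3)*(-6) - 3)) + 314670) = √((24 + 2*((½ + 25/6 + 10/3)*(-6) - 3)) + 314670) = √((24 + 2*(8*(-6) - 3)) + 314670) = √((24 + 2*(-48 - 3)) + 314670) = √((24 + 2*(-51)) + 314670) = √((24 - 102) + 314670) = √(-78 + 314670) = √314592 = 4*√19662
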